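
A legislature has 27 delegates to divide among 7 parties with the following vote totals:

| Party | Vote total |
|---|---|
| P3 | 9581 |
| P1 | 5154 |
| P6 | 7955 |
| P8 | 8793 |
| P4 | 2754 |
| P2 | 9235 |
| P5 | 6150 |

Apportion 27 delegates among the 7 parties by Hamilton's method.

Total 49622; standard divisor 49622/27 ≈ 1837.852.
Standard quotas: P3 5.2132, P1 2.8044, P6 4.3284, P8 4.7844, P4 1.4985, P2 5.0249, P5 3.3463.
Lower quotas: P3 5, P1 2, P6 4, P8 4, P4 1, P2 5, P5 3 (sum 24, leaving 3 seats).
Remainders in descending order: P1 0.8044, P8 0.7844, P4 0.4985, P5 0.3463, P6 0.3284, P3 0.2132, P2 0.0249.
Largest remainders: P1, P8, P4 receive the extra seats.

P3: 5; P1: 3; P6: 4; P8: 5; P4: 2; P2: 5; P5: 3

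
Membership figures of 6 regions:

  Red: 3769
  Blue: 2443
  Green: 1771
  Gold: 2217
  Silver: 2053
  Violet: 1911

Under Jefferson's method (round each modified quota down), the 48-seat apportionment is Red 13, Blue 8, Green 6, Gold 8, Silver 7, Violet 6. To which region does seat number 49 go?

Priority for the next seat is population ÷ (current seats + 1).
Priorities: Red 269.214, Blue 271.444, Green 253.000, Gold 246.333, Silver 256.625, Violet 273.000.
Highest priority: Violet.

Violet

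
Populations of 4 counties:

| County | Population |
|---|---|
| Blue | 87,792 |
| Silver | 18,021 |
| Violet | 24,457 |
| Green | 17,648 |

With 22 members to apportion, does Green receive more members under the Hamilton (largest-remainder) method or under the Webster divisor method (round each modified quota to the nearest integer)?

Hamilton: Blue 13, Silver 3, Violet 4, Green 2.
Webster: Blue 13, Silver 3, Violet 3, Green 3.
Green gets 2 under Hamilton and 3 under Webster.

Webster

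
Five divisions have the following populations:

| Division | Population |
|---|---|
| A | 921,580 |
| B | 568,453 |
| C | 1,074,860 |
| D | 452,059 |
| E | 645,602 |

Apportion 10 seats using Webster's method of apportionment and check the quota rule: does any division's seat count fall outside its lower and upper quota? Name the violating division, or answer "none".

Standard quotas: A 2.516, B 1.552, C 2.935, D 1.234, E 1.763.
Webster allocation: A 2, B 2, C 3, D 1, E 2.
Every allocation lies between the lower and upper quota.

none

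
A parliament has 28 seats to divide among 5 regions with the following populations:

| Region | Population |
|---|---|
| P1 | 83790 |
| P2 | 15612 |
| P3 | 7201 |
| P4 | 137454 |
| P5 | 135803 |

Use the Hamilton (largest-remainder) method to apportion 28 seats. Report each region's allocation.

The standard divisor is 379860/28 ≈ 13566.429.
Standard quotas: P1 6.1763, P2 1.1508, P3 0.5308, P4 10.1319, P5 10.0102.
Lower quotas: P1 6, P2 1, P3 0, P4 10, P5 10 (sum 27, leaving 1 seat).
Remainders in descending order: P3 0.5308, P1 0.1763, P2 0.1508, P4 0.1319, P5 0.0102.
Largest remainder: P3 receives the extra seat.

P1: 6, P2: 1, P3: 1, P4: 10, P5: 10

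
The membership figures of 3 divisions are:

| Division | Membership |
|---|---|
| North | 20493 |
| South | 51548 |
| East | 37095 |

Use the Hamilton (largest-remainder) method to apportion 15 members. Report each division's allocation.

Total 109136; standard divisor 109136/15 ≈ 7275.733.
Standard quotas: North 2.8166, South 7.0849, East 5.0985.
Lower quotas: North 2, South 7, East 5 (sum 14, leaving 1 seat).
Remainders in descending order: North 0.8166, East 0.0985, South 0.0849.
Largest remainder: North receives the extra seat.

North 3, South 7, East 5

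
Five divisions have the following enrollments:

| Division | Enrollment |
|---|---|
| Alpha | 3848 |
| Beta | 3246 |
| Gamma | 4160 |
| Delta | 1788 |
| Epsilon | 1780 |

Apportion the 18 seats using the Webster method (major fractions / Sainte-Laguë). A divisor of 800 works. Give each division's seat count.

With modified divisor 800: modified quotas Alpha 4.810, Beta 4.058, Gamma 5.200, Delta 2.235, Epsilon 2.225.
Rounding to the nearest integer: Alpha 5, Beta 4, Gamma 5, Delta 2, Epsilon 2 (total 18).

Alpha: 5, Beta: 4, Gamma: 5, Delta: 2, Epsilon: 2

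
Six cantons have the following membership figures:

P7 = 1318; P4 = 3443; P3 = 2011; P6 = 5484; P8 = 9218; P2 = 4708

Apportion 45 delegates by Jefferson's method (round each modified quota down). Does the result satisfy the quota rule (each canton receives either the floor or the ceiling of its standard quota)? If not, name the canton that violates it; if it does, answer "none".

Standard quotas: P7 2.265, P4 5.918, P3 3.456, P6 9.426, P8 15.843, P2 8.092.
Jefferson allocation: P7 2, P4 6, P3 3, P6 10, P8 16, P2 8.
Every allocation lies between the lower and upper quota.

none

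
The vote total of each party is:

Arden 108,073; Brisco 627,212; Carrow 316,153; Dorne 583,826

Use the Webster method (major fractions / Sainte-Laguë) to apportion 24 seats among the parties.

Standard divisor 1635264/24 ≈ 68136; standard quotas: Arden 1.586, Brisco 9.205, Carrow 4.640, Dorne 8.569.
Rounding to the nearest integer gives 2, 9, 5, 9 = 25 seats, so the divisor must be adjusted.
With modified divisor 69500: modified quotas Arden 1.555, Brisco 9.025, Carrow 4.549, Dorne 8.400.
Rounding to the nearest integer: Arden 2, Brisco 9, Carrow 5, Dorne 8 (total 24).

Arden=2, Brisco=9, Carrow=5, Dorne=8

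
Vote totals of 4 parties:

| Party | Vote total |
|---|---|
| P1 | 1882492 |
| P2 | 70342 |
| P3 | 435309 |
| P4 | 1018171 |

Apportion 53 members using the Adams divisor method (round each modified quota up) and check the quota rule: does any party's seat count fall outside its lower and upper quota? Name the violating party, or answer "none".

Standard quotas: P1 29.290, P2 1.094, P3 6.773, P4 15.842.
Adams allocation: P1 28, P2 2, P3 7, P4 16.
P1 has quota 29.290 (lower 29, upper 30) but receives 28 — outside the quota interval.

P1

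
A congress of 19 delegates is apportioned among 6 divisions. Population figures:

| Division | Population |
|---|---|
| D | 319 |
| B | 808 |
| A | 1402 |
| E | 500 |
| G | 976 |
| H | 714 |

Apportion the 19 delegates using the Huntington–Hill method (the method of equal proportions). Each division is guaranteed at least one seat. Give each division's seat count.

D: 1, B: 3, A: 6, E: 2, G: 4, H: 3

With divisor 245: modified quotas D 1.302, B 3.298, A 5.722, E 2.041, G 3.984, H 2.914.
Geometric-mean thresholds: D √(1·2)=1.414, B √(3·4)=3.464, A √(5·6)=5.477, E √(2·3)=2.449, G √(3·4)=3.464, H √(2·3)=2.449.
Each quota rounded against its threshold gives D 1, B 3, A 6, E 2, G 4, H 3 (total 19).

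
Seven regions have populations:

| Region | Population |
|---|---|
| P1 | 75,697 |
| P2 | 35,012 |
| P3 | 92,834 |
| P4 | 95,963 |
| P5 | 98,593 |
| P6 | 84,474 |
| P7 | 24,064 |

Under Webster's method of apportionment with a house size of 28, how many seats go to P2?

2

Standard divisor 506637/28 ≈ 18094.179; standard quotas: P1 4.184, P2 1.935, P3 5.131, P4 5.304, P5 5.449, P6 4.669, P7 1.330.
Rounding to the nearest integer gives 4, 2, 5, 5, 5, 5, 1 = 27 seats, so the divisor must be adjusted.
With modified divisor 17700: modified quotas P1 4.277, P2 1.978, P3 5.245, P4 5.422, P5 5.570, P6 4.773, P7 1.360.
Rounding to the nearest integer: P1 4, P2 2, P3 5, P4 5, P5 6, P6 5, P7 1 (total 28).
P2 receives 2.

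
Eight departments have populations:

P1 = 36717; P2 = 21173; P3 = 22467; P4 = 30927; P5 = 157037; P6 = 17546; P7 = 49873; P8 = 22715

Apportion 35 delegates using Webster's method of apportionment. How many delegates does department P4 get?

3

Standard divisor 358455/35 ≈ 10241.571; standard quotas: P1 3.585, P2 2.067, P3 2.194, P4 3.020, P5 15.333, P6 1.713, P7 4.870, P8 2.218.
Rounding to the nearest integer gives P1 4, P2 2, P3 2, P4 3, P5 15, P6 2, P7 5, P8 2 — total 35, matching the house size, so no adjustment is needed.
P4 receives 3.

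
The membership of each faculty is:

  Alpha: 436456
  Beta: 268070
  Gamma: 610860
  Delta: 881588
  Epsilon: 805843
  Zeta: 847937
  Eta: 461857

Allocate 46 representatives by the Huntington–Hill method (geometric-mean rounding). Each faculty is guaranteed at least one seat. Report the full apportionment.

Alpha=5; Beta=3; Gamma=6; Delta=9; Epsilon=9; Zeta=9; Eta=5

With divisor 94614: modified quotas Alpha 4.613, Beta 2.833, Gamma 6.456, Delta 9.318, Epsilon 8.517, Zeta 8.962, Eta 4.881.
Geometric-mean thresholds: Alpha √(4·5)=4.472, Beta √(2·3)=2.449, Gamma √(6·7)=6.481, Delta √(9·10)=9.487, Epsilon √(8·9)=8.485, Zeta √(8·9)=8.485, Eta √(4·5)=4.472.
Each quota rounded against its threshold gives Alpha 5, Beta 3, Gamma 6, Delta 9, Epsilon 9, Zeta 9, Eta 5 (total 46).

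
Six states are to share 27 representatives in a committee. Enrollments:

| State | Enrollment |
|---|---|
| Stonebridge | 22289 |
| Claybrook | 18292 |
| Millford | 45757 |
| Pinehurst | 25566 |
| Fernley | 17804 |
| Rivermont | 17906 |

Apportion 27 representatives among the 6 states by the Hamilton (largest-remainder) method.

Stonebridge=4, Claybrook=3, Millford=9, Pinehurst=5, Fernley=3, Rivermont=3

Total 147614; standard divisor 147614/27 ≈ 5467.185.
Standard quotas: Stonebridge 4.0769, Claybrook 3.3458, Millford 8.3694, Pinehurst 4.6763, Fernley 3.2565, Rivermont 3.2752.
Lower quotas: Stonebridge 4, Claybrook 3, Millford 8, Pinehurst 4, Fernley 3, Rivermont 3 (sum 25, leaving 2 seats).
Remainders in descending order: Pinehurst 0.6763, Millford 0.3694, Claybrook 0.3458, Rivermont 0.2752, Fernley 0.2565, Stonebridge 0.0769.
The surplus seats go to Pinehurst, Millford.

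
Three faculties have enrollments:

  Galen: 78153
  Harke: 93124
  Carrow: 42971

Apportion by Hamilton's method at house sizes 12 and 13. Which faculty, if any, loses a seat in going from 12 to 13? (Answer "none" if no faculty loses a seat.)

At 12 seats: Galen 4, Harke 5, Carrow 3.
At 13 seats: Galen 5, Harke 6, Carrow 2.
Carrow drops from 3 to 2.

Carrow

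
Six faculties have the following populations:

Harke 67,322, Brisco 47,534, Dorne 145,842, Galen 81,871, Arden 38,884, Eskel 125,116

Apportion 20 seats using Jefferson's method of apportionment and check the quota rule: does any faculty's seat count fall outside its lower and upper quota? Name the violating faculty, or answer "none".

none

Standard quotas: Harke 2.658, Brisco 1.877, Dorne 5.758, Galen 3.232, Arden 1.535, Eskel 4.940.
Jefferson allocation: Harke 3, Brisco 2, Dorne 6, Galen 3, Arden 1, Eskel 5.
Every allocation lies between the lower and upper quota.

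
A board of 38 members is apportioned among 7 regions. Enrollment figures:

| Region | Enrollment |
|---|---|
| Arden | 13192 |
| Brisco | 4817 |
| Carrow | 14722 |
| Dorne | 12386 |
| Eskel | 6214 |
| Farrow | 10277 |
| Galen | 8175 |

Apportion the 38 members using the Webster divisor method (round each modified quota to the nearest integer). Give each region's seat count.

Standard divisor 69783/38 ≈ 1836.395; standard quotas: Arden 7.184, Brisco 2.623, Carrow 8.017, Dorne 6.745, Eskel 3.384, Farrow 5.596, Galen 4.452.
Rounding to the nearest integer gives Arden 7, Brisco 3, Carrow 8, Dorne 7, Eskel 3, Farrow 6, Galen 4 — total 38, matching the house size, so no adjustment is needed.

Arden=7; Brisco=3; Carrow=8; Dorne=7; Eskel=3; Farrow=6; Galen=4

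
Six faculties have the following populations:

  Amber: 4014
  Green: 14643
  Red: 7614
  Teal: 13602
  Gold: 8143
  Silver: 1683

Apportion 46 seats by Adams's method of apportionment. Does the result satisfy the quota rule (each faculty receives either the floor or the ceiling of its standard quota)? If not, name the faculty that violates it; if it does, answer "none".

Standard quotas: Amber 3.715, Green 13.553, Red 7.047, Teal 12.590, Gold 7.537, Silver 1.558.
Adams allocation: Amber 4, Green 13, Red 7, Teal 12, Gold 8, Silver 2.
Every allocation lies between the lower and upper quota.

none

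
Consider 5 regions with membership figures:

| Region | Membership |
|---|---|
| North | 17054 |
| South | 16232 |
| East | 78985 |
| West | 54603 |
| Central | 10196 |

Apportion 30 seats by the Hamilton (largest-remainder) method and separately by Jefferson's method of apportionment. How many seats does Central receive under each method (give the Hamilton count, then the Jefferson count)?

2 and 1

Hamilton: North 3, South 3, East 13, West 9, Central 2.
Jefferson: North 3, South 2, East 14, West 10, Central 1.
Central gets 2 under Hamilton and 1 under Jefferson.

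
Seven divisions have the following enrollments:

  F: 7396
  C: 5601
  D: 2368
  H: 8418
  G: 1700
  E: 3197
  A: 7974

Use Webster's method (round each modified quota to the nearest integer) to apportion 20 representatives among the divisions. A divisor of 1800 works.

With modified divisor 1800: modified quotas F 4.109, C 3.112, D 1.316, H 4.677, G 0.944, E 1.776, A 4.430.
Rounding to the nearest integer: F 4, C 3, D 1, H 5, G 1, E 2, A 4 (total 20).

F 4, C 3, D 1, H 5, G 1, E 2, A 4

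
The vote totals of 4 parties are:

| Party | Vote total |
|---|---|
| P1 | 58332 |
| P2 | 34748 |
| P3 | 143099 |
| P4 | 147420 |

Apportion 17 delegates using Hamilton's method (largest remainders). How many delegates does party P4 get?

6

Total 383599; standard divisor 383599/17 ≈ 22564.647.
Standard quotas: P1 2.5851, P2 1.5399, P3 6.3417, P4 6.5332.
Lower quotas: P1 2, P2 1, P3 6, P4 6 (sum 15, leaving 2 seats).
Remainders in descending order: P1 0.5851, P2 0.5399, P4 0.5332, P3 0.3417.
Largest remainders: P1, P2 receive the extra seats.
P4 receives 6.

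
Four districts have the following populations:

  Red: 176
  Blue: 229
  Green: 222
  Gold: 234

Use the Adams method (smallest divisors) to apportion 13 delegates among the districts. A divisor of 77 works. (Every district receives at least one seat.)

Red: 3, Blue: 3, Green: 3, Gold: 4

With modified divisor 77: modified quotas Red 2.286, Blue 2.974, Green 2.883, Gold 3.039.
Rounding up: Red 3, Blue 3, Green 3, Gold 4 (total 13).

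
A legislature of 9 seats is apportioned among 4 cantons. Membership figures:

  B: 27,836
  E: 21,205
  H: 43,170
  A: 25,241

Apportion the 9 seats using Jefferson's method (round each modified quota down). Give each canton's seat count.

Standard divisor 117452/9 ≈ 13050.222; standard quotas: B 2.133, E 1.625, H 3.308, A 1.934.
Rounding down gives 2, 1, 3, 1 = 7 seats, so the divisor must be adjusted.
With modified divisor 10735.5: modified quotas B 2.593, E 1.975, H 4.021, A 2.351.
Rounding down: B 2, E 1, H 4, A 2 (total 9).

B: 2, E: 1, H: 4, A: 2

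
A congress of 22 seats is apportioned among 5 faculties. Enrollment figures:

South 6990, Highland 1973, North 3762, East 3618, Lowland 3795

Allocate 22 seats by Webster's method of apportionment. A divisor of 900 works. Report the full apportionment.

South 8, Highland 2, North 4, East 4, Lowland 4

With modified divisor 900: modified quotas South 7.767, Highland 2.192, North 4.180, East 4.020, Lowland 4.217.
Rounding to the nearest integer: South 8, Highland 2, North 4, East 4, Lowland 4 (total 22).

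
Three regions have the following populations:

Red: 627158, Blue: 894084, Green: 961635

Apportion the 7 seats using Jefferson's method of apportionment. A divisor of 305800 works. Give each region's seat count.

With modified divisor 305800: modified quotas Red 2.051, Blue 2.924, Green 3.145.
Rounding down: Red 2, Blue 2, Green 3 (total 7).

Red 2, Blue 2, Green 3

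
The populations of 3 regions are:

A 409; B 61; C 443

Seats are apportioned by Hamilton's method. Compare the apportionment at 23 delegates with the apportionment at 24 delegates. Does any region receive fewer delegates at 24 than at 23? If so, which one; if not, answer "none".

At 23 seats: A 10, B 2, C 11.
At 24 seats: A 11, B 1, C 12.
B drops from 2 to 1.

B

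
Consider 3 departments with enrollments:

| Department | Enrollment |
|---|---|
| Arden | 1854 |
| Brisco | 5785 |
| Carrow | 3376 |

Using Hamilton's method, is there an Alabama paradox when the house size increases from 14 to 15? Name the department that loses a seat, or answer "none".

At 14 seats: Arden 3, Brisco 7, Carrow 4.
At 15 seats: Arden 2, Brisco 8, Carrow 5.
Arden drops from 3 to 2.

Arden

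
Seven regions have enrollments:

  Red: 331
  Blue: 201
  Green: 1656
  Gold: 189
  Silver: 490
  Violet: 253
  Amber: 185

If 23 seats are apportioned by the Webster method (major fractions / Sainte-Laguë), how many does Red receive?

Standard divisor 3305/23 ≈ 143.696; standard quotas: Red 2.303, Blue 1.399, Green 11.524, Gold 1.315, Silver 3.410, Violet 1.761, Amber 1.287.
Rounding to the nearest integer gives 2, 1, 12, 1, 3, 2, 1 = 22 seats, so the divisor must be adjusted.
With modified divisor 137: modified quotas Red 2.416, Blue 1.467, Green 12.088, Gold 1.380, Silver 3.577, Violet 1.847, Amber 1.350.
Rounding to the nearest integer: Red 2, Blue 1, Green 12, Gold 1, Silver 4, Violet 2, Amber 1 (total 23).
Red receives 2.

2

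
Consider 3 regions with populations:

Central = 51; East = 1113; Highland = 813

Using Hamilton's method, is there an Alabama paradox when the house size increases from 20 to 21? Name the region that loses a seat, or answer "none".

Central

At 20 seats: Central 1, East 11, Highland 8.
At 21 seats: Central 0, East 12, Highland 9.
Central drops from 1 to 0.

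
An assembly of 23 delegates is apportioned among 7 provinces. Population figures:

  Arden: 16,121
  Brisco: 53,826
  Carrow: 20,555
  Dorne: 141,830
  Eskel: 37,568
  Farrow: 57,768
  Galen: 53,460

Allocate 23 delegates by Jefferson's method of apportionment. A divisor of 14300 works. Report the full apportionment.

With modified divisor 14300: modified quotas Arden 1.127, Brisco 3.764, Carrow 1.437, Dorne 9.918, Eskel 2.627, Farrow 4.040, Galen 3.738.
Rounding down: Arden 1, Brisco 3, Carrow 1, Dorne 9, Eskel 2, Farrow 4, Galen 3 (total 23).

Arden=1; Brisco=3; Carrow=1; Dorne=9; Eskel=2; Farrow=4; Galen=3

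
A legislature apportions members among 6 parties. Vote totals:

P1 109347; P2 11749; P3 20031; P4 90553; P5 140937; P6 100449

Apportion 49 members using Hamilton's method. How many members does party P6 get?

Standard divisor: 473066 ÷ 49 ≈ 9654.408.
Standard quotas: P1 11.3261, P2 1.2170, P3 2.0748, P4 9.3794, P5 14.5982, P6 10.4045.
Lower quotas: P1 11, P2 1, P3 2, P4 9, P5 14, P6 10 (sum 47, leaving 2 seats).
Remainders in descending order: P5 0.5982, P6 0.4045, P4 0.3794, P1 0.3261, P2 0.2170, P3 0.0748.
The surplus seats go to P5, P6.
P6 receives 11.

11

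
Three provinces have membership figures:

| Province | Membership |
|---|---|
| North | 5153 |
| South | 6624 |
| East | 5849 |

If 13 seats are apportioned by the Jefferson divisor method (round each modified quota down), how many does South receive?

Standard divisor 17626/13 ≈ 1355.846; standard quotas: North 3.801, South 4.886, East 4.314.
Rounding down gives 3, 4, 4 = 11 seats, so the divisor must be adjusted.
With modified divisor 1200: modified quotas North 4.294, South 5.520, East 4.874.
Rounding down: North 4, South 5, East 4 (total 13).
South receives 5.

5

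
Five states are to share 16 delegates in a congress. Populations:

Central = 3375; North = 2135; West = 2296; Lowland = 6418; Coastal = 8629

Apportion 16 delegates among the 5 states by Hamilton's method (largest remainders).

Total 22853; standard divisor 22853/16 ≈ 1428.312.
Standard quotas: Central 2.3629, North 1.4948, West 1.6075, Lowland 4.4934, Coastal 6.0414.
Lower quotas: Central 2, North 1, West 1, Lowland 4, Coastal 6 (sum 14, leaving 2 seats).
Remainders in descending order: West 0.6075, North 0.4948, Lowland 0.4934, Central 0.3629, Coastal 0.0414.
The surplus seats go to West, North.

Central: 2; North: 2; West: 2; Lowland: 4; Coastal: 6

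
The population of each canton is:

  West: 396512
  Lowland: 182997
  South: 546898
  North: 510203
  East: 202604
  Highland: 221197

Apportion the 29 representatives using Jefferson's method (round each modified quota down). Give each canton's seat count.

West 6, Lowland 2, South 8, North 7, East 3, Highland 3

Standard divisor 2060411/29 ≈ 71048.655; standard quotas: West 5.581, Lowland 2.576, South 7.698, North 7.181, East 2.852, Highland 3.113.
Rounding down gives 5, 2, 7, 7, 2, 3 = 26 seats, so the divisor must be adjusted.
With modified divisor 64900: modified quotas West 6.110, Lowland 2.820, South 8.427, North 7.861, East 3.122, Highland 3.408.
Rounding down: West 6, Lowland 2, South 8, North 7, East 3, Highland 3 (total 29).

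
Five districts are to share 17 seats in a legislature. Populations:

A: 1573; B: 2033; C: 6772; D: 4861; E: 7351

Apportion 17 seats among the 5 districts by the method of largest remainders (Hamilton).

A 1, B 1, C 5, D 4, E 6

Standard divisor: 22590 ÷ 17 ≈ 1328.824.
Standard quotas: A 1.1838, B 1.5299, C 5.0962, D 3.6581, E 5.5320.
Lower quotas: A 1, B 1, C 5, D 3, E 5 (sum 15, leaving 2 seats).
Remainders in descending order: D 0.6581, E 0.5320, B 0.5299, A 0.1838, C 0.0962.
The surplus seats go to D, E.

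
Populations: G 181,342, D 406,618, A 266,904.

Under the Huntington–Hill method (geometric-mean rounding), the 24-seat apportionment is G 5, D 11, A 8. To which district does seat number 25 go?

D

Priority for the next seat is population ÷ (√(s·(s+1))).
Priorities: G 33108.368, D 35391.554, A 31454.938.
Highest priority: D.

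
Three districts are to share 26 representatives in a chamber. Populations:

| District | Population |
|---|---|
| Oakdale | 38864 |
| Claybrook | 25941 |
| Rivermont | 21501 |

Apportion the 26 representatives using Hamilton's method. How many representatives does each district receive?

Total 86306; standard divisor 86306/26 ≈ 3319.462.
Standard quotas: Oakdale 11.7079, Claybrook 7.8148, Rivermont 6.4773.
Lower quotas: Oakdale 11, Claybrook 7, Rivermont 6 (sum 24, leaving 2 seats).
Remainders in descending order: Claybrook 0.8148, Oakdale 0.7079, Rivermont 0.4773.
Largest remainders: Claybrook, Oakdale receive the extra seats.

Oakdale: 12; Claybrook: 8; Rivermont: 6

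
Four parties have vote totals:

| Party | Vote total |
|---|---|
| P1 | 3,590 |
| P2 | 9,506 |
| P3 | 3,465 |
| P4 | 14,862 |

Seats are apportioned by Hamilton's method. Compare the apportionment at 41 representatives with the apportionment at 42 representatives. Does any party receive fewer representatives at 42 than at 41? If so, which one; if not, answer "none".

At 41 seats: P1 5, P2 12, P3 5, P4 19.
At 42 seats: P1 5, P2 13, P3 4, P4 20.
P3 drops from 5 to 4.

P3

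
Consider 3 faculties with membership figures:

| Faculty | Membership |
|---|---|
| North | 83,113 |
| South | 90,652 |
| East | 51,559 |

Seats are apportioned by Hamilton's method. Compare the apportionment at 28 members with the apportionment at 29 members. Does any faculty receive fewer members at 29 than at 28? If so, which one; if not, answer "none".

East

At 28 seats: North 10, South 11, East 7.
At 29 seats: North 11, South 12, East 6.
East drops from 7 to 6.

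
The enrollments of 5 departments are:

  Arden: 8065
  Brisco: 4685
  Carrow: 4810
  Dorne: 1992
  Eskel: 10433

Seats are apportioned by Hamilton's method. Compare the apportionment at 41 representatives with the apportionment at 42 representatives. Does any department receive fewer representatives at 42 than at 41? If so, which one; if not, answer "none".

none

At 41 seats: Arden 11, Brisco 6, Carrow 7, Dorne 3, Eskel 14.
At 42 seats: Arden 11, Brisco 6, Carrow 7, Dorne 3, Eskel 15.
No department's allocation decreased.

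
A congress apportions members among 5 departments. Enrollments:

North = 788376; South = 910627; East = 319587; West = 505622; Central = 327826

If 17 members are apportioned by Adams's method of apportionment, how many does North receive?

Standard divisor 2852038/17 ≈ 167766.941; standard quotas: North 4.699, South 5.428, East 1.905, West 3.014, Central 1.954.
Rounding up gives 5, 6, 2, 4, 2 = 19 seats, so the divisor must be adjusted.
With modified divisor 189600: modified quotas North 4.158, South 4.803, East 1.686, West 2.667, Central 1.729.
Rounding up: North 5, South 5, East 2, West 3, Central 2 (total 17).
North receives 5.

5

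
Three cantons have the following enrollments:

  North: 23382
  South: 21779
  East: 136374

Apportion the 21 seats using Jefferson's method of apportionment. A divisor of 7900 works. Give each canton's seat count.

North=2; South=2; East=17

With modified divisor 7900: modified quotas North 2.960, South 2.757, East 17.263.
Rounding down: North 2, South 2, East 17 (total 21).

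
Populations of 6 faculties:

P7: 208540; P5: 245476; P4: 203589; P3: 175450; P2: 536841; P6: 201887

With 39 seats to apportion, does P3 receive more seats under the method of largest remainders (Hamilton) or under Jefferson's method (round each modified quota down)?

Hamilton

Hamilton: P7 5, P5 6, P4 5, P3 5, P2 13, P6 5.
Jefferson: P7 5, P5 6, P4 5, P3 4, P2 14, P6 5.
P3 gets 5 under Hamilton and 4 under Jefferson.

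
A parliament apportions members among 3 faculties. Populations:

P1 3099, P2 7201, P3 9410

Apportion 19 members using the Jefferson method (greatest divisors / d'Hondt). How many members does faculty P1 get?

3

Standard divisor 19710/19 ≈ 1037.368; standard quotas: P1 2.987, P2 6.942, P3 9.071.
Rounding down gives 2, 6, 9 = 17 seats, so the divisor must be adjusted.
With modified divisor 1000: modified quotas P1 3.099, P2 7.201, P3 9.410.
Rounding down: P1 3, P2 7, P3 9 (total 19).
P1 receives 3.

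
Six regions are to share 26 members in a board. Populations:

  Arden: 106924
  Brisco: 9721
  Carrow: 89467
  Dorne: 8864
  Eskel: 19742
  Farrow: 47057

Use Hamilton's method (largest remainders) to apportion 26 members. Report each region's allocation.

Standard divisor: 281775 ÷ 26 ≈ 10837.5.
Standard quotas: Arden 9.8661, Brisco 0.8970, Carrow 8.2553, Dorne 0.8179, Eskel 1.8216, Farrow 4.3421.
Lower quotas: Arden 9, Brisco 0, Carrow 8, Dorne 0, Eskel 1, Farrow 4 (sum 22, leaving 4 seats).
Remainders in descending order: Brisco 0.8970, Arden 0.8661, Eskel 0.8216, Dorne 0.8179, Farrow 0.3421, Carrow 0.2553.
Largest remainders: Brisco, Arden, Eskel, Dorne receive the extra seats.

Arden: 10, Brisco: 1, Carrow: 8, Dorne: 1, Eskel: 2, Farrow: 4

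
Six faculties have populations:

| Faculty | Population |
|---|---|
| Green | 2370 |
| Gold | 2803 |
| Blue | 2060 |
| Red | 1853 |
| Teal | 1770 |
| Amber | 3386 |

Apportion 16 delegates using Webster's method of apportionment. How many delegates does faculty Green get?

3

Standard divisor 14242/16 ≈ 890.125; standard quotas: Green 2.663, Gold 3.149, Blue 2.314, Red 2.082, Teal 1.988, Amber 3.804.
Rounding to the nearest integer gives Green 3, Gold 3, Blue 2, Red 2, Teal 2, Amber 4 — total 16, matching the house size, so no adjustment is needed.
Green receives 3.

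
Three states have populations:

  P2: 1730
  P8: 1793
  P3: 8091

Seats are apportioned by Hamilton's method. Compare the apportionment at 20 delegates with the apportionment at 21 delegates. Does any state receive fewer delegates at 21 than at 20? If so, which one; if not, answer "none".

At 20 seats: P2 3, P8 3, P3 14.
At 21 seats: P2 3, P8 3, P3 15.
No state's allocation decreased.

none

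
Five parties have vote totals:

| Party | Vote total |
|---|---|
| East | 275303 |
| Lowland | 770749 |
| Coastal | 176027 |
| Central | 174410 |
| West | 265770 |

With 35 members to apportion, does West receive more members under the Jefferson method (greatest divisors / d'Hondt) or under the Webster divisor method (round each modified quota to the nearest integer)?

Jefferson

Jefferson: East 6, Lowland 17, Coastal 3, Central 3, West 6.
Webster: East 6, Lowland 16, Coastal 4, Central 4, West 5.
West gets 6 under Jefferson and 5 under Webster.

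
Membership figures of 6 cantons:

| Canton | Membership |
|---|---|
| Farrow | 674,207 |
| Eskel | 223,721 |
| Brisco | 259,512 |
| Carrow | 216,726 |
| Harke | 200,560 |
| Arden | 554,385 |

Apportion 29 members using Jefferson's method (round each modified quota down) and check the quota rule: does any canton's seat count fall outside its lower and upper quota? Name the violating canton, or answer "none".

Standard quotas: Farrow 9.183, Eskel 3.047, Brisco 3.535, Carrow 2.952, Harke 2.732, Arden 7.551.
Jefferson allocation: Farrow 10, Eskel 3, Brisco 3, Carrow 3, Harke 2, Arden 8.
Every allocation lies between the lower and upper quota.

none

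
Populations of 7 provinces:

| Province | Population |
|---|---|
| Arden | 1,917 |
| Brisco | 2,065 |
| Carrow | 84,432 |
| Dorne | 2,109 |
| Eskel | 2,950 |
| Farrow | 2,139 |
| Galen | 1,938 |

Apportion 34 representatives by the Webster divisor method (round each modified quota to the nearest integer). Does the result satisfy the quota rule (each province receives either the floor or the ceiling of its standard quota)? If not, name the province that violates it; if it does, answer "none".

Carrow

Standard quotas: Arden 0.668, Brisco 0.720, Carrow 29.428, Dorne 0.735, Eskel 1.028, Farrow 0.746, Galen 0.675.
Webster allocation: Arden 1, Brisco 1, Carrow 28, Dorne 1, Eskel 1, Farrow 1, Galen 1.
Carrow has quota 29.428 (lower 29, upper 30) but receives 28 — outside the quota interval.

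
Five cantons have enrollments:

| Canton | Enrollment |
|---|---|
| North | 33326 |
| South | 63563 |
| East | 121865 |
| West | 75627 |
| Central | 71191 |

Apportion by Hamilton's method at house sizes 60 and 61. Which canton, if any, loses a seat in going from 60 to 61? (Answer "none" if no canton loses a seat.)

North

At 60 seats: North 6, South 10, East 20, West 12, Central 12.
At 61 seats: North 5, South 11, East 20, West 13, Central 12.
North drops from 6 to 5.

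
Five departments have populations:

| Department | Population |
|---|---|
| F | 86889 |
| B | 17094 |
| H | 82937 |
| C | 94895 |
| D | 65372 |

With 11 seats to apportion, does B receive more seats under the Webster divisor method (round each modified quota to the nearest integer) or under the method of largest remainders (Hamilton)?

Webster: F 3, B 1, H 2, C 3, D 2.
Hamilton: F 3, B 0, H 3, C 3, D 2.
B gets 1 under Webster and 0 under Hamilton.

Webster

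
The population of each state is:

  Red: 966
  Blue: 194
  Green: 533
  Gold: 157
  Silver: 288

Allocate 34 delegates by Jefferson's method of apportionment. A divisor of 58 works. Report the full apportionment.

With modified divisor 58: modified quotas Red 16.655, Blue 3.345, Green 9.190, Gold 2.707, Silver 4.966.
Rounding down: Red 16, Blue 3, Green 9, Gold 2, Silver 4 (total 34).

Red: 16; Blue: 3; Green: 9; Gold: 2; Silver: 4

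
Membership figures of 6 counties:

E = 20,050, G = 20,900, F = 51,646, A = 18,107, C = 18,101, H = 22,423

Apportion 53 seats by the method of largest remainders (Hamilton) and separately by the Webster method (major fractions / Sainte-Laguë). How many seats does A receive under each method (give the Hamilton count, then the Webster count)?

Hamilton: E 7, G 7, F 18, A 7, C 6, H 8.
Webster: E 7, G 7, F 19, A 6, C 6, H 8.
A gets 7 under Hamilton and 6 under Webster.

7 and 6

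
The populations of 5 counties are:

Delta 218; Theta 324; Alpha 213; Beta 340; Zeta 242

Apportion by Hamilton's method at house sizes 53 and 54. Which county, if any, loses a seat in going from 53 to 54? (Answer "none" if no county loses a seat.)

At 53 seats: Delta 9, Theta 13, Alpha 8, Beta 13, Zeta 10.
At 54 seats: Delta 9, Theta 13, Alpha 8, Beta 14, Zeta 10.
No county's allocation decreased.

none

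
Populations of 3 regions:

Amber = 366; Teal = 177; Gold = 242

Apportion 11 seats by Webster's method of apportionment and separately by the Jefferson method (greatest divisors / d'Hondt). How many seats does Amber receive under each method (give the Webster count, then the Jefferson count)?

Webster: Amber 5, Teal 3, Gold 3.
Jefferson: Amber 6, Teal 2, Gold 3.
Amber gets 5 under Webster and 6 under Jefferson.

5 and 6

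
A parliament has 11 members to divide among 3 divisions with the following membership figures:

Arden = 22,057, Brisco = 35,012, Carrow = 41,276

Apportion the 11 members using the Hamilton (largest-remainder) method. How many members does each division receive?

The standard divisor is 98345/11 ≈ 8940.455.
Standard quotas: Arden 2.4671, Brisco 3.9161, Carrow 4.6168.
Lower quotas: Arden 2, Brisco 3, Carrow 4 (sum 9, leaving 2 seats).
Remainders in descending order: Brisco 0.9161, Carrow 0.6168, Arden 0.4671.
Largest remainders: Brisco, Carrow receive the extra seats.

Arden=2, Brisco=4, Carrow=5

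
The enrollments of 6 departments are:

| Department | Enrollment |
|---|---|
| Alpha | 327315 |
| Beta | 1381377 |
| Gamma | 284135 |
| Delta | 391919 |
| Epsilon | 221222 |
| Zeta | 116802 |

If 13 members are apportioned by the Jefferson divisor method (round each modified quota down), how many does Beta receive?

8

Standard divisor 2722770/13 ≈ 209443.846; standard quotas: Alpha 1.563, Beta 6.595, Gamma 1.357, Delta 1.871, Epsilon 1.056, Zeta 0.558.
Rounding down gives 1, 6, 1, 1, 1, 0 = 10 seats, so the divisor must be adjusted.
With modified divisor 168200: modified quotas Alpha 1.946, Beta 8.213, Gamma 1.689, Delta 2.330, Epsilon 1.315, Zeta 0.694.
Rounding down: Alpha 1, Beta 8, Gamma 1, Delta 2, Epsilon 1, Zeta 0 (total 13).
Beta receives 8.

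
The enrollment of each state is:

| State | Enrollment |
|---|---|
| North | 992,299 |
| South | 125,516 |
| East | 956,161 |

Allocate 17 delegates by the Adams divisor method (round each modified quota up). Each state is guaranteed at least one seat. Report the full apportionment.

Standard divisor 2073976/17 ≈ 121998.588; standard quotas: North 8.134, South 1.029, East 7.837.
Rounding up gives 9, 2, 8 = 19 seats, so the divisor must be adjusted.
With modified divisor 131100: modified quotas North 7.569, South 0.957, East 7.293.
Rounding up: North 8, South 1, East 8 (total 17).

North 8, South 1, East 8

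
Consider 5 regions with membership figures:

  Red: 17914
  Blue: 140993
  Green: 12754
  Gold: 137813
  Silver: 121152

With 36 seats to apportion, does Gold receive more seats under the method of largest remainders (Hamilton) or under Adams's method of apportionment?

Hamilton

Hamilton: Red 1, Blue 12, Green 1, Gold 12, Silver 10.
Adams: Red 2, Blue 12, Green 1, Gold 11, Silver 10.
Gold gets 12 under Hamilton and 11 under Adams.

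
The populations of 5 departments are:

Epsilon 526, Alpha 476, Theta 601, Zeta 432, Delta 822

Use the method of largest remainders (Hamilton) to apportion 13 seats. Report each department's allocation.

Epsilon: 2, Alpha: 2, Theta: 3, Zeta: 2, Delta: 4

The standard divisor is 2857/13 ≈ 219.769.
Standard quotas: Epsilon 2.393, Alpha 2.166, Theta 2.735, Zeta 1.966, Delta 3.740.
Lower quotas: Epsilon 2, Alpha 2, Theta 2, Zeta 1, Delta 3 (sum 10, leaving 3 seats).
Remainders in descending order: Zeta 0.966, Delta 0.740, Theta 0.735, Epsilon 0.393, Alpha 0.166.
Largest remainders: Zeta, Delta, Theta receive the extra seats.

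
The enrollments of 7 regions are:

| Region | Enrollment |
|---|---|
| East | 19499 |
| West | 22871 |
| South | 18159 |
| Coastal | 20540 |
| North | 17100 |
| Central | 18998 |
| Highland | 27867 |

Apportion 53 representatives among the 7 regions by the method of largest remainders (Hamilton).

East: 7, West: 8, South: 7, Coastal: 8, North: 6, Central: 7, Highland: 10

Standard divisor: 145034 ÷ 53 ≈ 2736.491.
Standard quotas: East 7.1255, West 8.3578, South 6.6359, Coastal 7.5060, North 6.2489, Central 6.9425, Highland 10.1835.
Lower quotas: East 7, West 8, South 6, Coastal 7, North 6, Central 6, Highland 10 (sum 50, leaving 3 seats).
Remainders in descending order: Central 0.9425, South 0.6359, Coastal 0.5060, West 0.3578, North 0.2489, Highland 0.1835, East 0.1255.
The surplus seats go to Central, South, Coastal.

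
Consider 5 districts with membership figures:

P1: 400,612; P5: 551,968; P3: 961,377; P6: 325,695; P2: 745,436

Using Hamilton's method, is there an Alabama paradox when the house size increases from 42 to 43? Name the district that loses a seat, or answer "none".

At 42 seats: P1 6, P5 8, P3 13, P6 5, P2 10.
At 43 seats: P1 6, P5 8, P3 14, P6 4, P2 11.
P6 drops from 5 to 4.

P6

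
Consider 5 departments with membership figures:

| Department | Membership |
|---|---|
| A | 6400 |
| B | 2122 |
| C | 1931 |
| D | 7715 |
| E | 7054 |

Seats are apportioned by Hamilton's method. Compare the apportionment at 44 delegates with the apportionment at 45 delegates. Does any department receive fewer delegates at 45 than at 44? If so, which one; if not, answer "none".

At 44 seats: A 11, B 4, C 3, D 14, E 12.
At 45 seats: A 11, B 4, C 3, D 14, E 13.
No department's allocation decreased.

none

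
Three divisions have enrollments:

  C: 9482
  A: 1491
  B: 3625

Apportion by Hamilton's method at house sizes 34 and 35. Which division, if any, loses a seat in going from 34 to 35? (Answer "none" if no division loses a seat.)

A

At 34 seats: C 22, A 4, B 8.
At 35 seats: C 23, A 3, B 9.
A drops from 4 to 3.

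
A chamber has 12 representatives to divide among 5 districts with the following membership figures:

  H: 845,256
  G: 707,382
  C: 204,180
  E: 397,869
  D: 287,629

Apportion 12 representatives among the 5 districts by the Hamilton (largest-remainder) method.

The standard divisor is 2442316/12 ≈ 203526.333.
Standard quotas: H 4.1531, G 3.4756, C 1.0032, E 1.9549, D 1.4132.
Lower quotas: H 4, G 3, C 1, E 1, D 1 (sum 10, leaving 2 seats).
Remainders in descending order: E 0.9549, G 0.4756, D 0.4132, H 0.1531, C 0.0032.
The surplus seats go to E, G.

H 4, G 4, C 1, E 2, D 1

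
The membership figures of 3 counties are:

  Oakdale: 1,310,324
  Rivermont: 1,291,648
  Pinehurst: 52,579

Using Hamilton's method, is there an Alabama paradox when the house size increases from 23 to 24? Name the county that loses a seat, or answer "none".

At 23 seats: Oakdale 11, Rivermont 11, Pinehurst 1.
At 24 seats: Oakdale 12, Rivermont 12, Pinehurst 0.
Pinehurst drops from 1 to 0.

Pinehurst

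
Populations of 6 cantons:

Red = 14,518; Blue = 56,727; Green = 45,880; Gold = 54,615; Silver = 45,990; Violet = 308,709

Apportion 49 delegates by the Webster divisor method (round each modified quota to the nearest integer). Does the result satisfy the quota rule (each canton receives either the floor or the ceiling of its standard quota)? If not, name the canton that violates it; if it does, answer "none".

Violet

Standard quotas: Red 1.351, Blue 5.280, Green 4.270, Gold 5.083, Silver 4.281, Violet 28.734.
Webster allocation: Red 1, Blue 5, Green 4, Gold 5, Silver 4, Violet 30.
Violet has quota 28.734 (lower 28, upper 29) but receives 30 — outside the quota interval.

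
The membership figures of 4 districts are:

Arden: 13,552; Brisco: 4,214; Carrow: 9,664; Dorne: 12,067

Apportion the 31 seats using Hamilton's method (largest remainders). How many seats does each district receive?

Arden: 11, Brisco: 3, Carrow: 8, Dorne: 9

The standard divisor is 39497/31 ≈ 1274.097.
Standard quotas: Arden 10.6366, Brisco 3.3074, Carrow 7.5850, Dorne 9.4710.
Lower quotas: Arden 10, Brisco 3, Carrow 7, Dorne 9 (sum 29, leaving 2 seats).
Remainders in descending order: Arden 0.6366, Carrow 0.5850, Dorne 0.4710, Brisco 0.3074.
The surplus seats go to Arden, Carrow.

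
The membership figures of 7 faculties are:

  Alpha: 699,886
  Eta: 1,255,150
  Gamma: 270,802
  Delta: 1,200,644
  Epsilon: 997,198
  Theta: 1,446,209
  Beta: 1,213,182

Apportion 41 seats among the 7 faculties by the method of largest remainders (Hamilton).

Alpha 4, Eta 7, Gamma 2, Delta 7, Epsilon 6, Theta 8, Beta 7

Total 7083071; standard divisor 7083071/41 ≈ 172757.829.
Standard quotas: Alpha 4.0513, Eta 7.2654, Gamma 1.5675, Delta 6.9499, Epsilon 5.7722, Theta 8.3713, Beta 7.0224.
Lower quotas: Alpha 4, Eta 7, Gamma 1, Delta 6, Epsilon 5, Theta 8, Beta 7 (sum 38, leaving 3 seats).
Remainders in descending order: Delta 0.9499, Epsilon 0.7722, Gamma 0.5675, Theta 0.3713, Eta 0.2654, Alpha 0.0513, Beta 0.0224.
Largest remainders: Delta, Epsilon, Gamma receive the extra seats.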